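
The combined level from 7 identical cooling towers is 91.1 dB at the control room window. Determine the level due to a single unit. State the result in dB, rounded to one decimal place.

82.6 dB

Dividing the total intensity by 7 lowers the level by 10·log₁₀ 7 = 8.451 dB: L₁ = 91.1 − 8.451.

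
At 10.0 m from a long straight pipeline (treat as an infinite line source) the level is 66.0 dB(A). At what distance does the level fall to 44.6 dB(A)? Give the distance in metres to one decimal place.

The 21.4 dB drop corresponds to a distance ratio of 10^(21.4/10) for a line source.
r₂ = 10.0·10^((66.0−44.6)/10) = 10.0·10^(21.4/10) = 1380.38 m.

1380.4 m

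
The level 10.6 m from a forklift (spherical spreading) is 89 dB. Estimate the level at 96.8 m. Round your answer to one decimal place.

69.8 dB

For a point source, L₂ = L₁ − 20·log₁₀(r₂/r₁).
L₂ = 89 − 20·log₁₀(96.8/10.6) = 89 − 19.211 = 69.79 dB.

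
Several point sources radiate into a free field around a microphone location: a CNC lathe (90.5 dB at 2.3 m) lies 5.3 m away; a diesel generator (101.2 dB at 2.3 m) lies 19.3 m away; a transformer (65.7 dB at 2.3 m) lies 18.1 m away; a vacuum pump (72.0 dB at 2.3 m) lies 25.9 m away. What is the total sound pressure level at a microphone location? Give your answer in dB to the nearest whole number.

86 dB

Propagate each source to the receiver with L = L_ref − 20·log₁₀(r/r_ref), then add intensities.
CNC lathe: 90.5 − 20·log₁₀(5.3/2.3) = 90.5 − 7.25 = 83.25 dB.
diesel generator: 101.2 − 20·log₁₀(19.3/2.3) = 101.2 − 18.48 = 82.72 dB.
transformer: 65.7 − 20·log₁₀(18.1/2.3) = 65.7 − 17.92 = 47.78 dB.
vacuum pump: 72.0 − 20·log₁₀(25.9/2.3) = 72.0 − 21.03 = 50.97 dB.
Σ 10^(L/10) = 3.987e+08 → L_total = 10·log₁₀(3.987e+08) = 86.01 dB.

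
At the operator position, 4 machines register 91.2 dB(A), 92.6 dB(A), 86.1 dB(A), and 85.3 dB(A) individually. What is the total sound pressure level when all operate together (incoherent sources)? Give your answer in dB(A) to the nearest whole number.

96 dB(A)

For uncorrelated sources the intensities add, so convert each level to linear form, sum, and take 10·log₁₀ of the total.
Σ 10^(L/10) = 10^(91.2/10) + 10^(92.6/10) + 10^(86.1/10) + 10^(85.3/10) = 3.884e+09.
L_total = 10·log₁₀(3.884e+09) = 95.89 dB(A).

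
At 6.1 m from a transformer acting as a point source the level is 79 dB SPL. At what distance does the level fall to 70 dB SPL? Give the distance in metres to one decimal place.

Point-source spreading drops the level by 20·log₁₀(r₂/r₁); inverting, r₂/r₁ = 10^(ΔL/20).
r₂ = 6.1·10^((79−70)/20) = 6.1·10^(9.0/20) = 17.19 m.

17.2 m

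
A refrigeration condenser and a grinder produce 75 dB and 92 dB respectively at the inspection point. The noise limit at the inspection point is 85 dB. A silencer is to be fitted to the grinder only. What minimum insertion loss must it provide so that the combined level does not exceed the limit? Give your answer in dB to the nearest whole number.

7 dB

The untreated sources together contribute 10^(75/10) = 3.162e+07, i.e. 75.00 dB.
The limit corresponds to 10^(85/10) = 3.162e+08; subtracting the fixed part leaves 2.846e+08 for the grinder, i.e. 84.54 dB.
So the grinder must be reduced from 92 to 84.54 dB: IL = 7.46 dB.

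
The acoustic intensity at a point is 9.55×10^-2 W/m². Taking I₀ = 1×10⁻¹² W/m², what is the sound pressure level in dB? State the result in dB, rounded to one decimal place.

I/I₀ = 9.55×10^-2/10⁻¹² = 9.55×10^10, and L = 10·log₁₀(I/I₀).
L = 10·(0.9800 + 10) = 109.80 dB.

109.8 dB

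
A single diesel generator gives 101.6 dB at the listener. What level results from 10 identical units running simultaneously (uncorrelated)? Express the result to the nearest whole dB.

With 10 equal, uncorrelated contributions the intensity is 10× that of one unit, giving a rise of 10·log₁₀ 10.
L_total = 101.6 + 10·log₁₀(10) = 101.6 + 10.000 = 111.60 dB.

112 dB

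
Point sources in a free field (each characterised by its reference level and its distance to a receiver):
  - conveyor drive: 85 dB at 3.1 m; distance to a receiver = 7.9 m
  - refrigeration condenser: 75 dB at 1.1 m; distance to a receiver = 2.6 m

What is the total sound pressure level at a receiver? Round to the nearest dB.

77 dB

Apply inverse-square spreading to bring every level to the receiver, then sum 10^(L/10).
conveyor drive: 85 − 20·log₁₀(7.9/3.1) = 85 − 8.13 = 76.87 dB.
refrigeration condenser: 75 − 20·log₁₀(2.6/1.1) = 75 − 7.47 = 67.53 dB.
Σ 10^(L/10) = 5.435e+07 → L_total = 10·log₁₀(5.435e+07) = 77.35 dB.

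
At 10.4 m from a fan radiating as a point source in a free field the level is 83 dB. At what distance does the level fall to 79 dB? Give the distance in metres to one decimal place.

Point-source spreading drops the level by 20·log₁₀(r₂/r₁); inverting, r₂/r₁ = 10^(ΔL/20).
r₂ = 10.4·10^((83−79)/20) = 10.4·10^(4.0/20) = 16.48 m.

16.5 m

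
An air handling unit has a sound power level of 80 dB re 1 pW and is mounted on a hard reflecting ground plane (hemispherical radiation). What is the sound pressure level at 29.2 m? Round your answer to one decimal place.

42.7 dB

The power spreads over a hemisphere of area 2π·r², so L_p = L_w − 10·log₁₀(2π·r²).
2π·r² = 5357 m², 10·log₁₀ of that is 37.289 dB.
L_p = 80 − 37.289 = 42.71 dB.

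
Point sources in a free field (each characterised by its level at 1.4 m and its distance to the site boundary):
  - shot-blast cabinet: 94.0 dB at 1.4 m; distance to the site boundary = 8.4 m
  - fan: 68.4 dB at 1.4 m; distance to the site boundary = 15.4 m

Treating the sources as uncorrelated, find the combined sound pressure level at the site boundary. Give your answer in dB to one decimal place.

First find each source's level at the receiver (point-source: −20·log₁₀(r/r_ref)), then combine on an intensity basis.
shot-blast cabinet: 94.0 − 20·log₁₀(8.4/1.4) = 94.0 − 15.56 = 78.44 dB.
fan: 68.4 − 20·log₁₀(15.4/1.4) = 68.4 − 20.83 = 47.57 dB.
Σ 10^(L/10) = 6.983e+07 → L_total = 10·log₁₀(6.983e+07) = 78.44 dB.

78.4 dB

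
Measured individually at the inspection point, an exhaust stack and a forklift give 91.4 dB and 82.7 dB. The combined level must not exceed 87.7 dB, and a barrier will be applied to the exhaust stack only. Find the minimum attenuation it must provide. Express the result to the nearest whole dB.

5 dB

The untreated sources together contribute 10^(82.7/10) = 1.862e+08, i.e. 82.70 dB.
To meet 87.7 dB overall, the treated exhaust stack may contribute at most 10^(87.7/10) − 1.862e+08 = 4.026e+08, i.e. 86.05 dB.
So the exhaust stack must be reduced from 91.4 to 86.05 dB: IL = 5.35 dB.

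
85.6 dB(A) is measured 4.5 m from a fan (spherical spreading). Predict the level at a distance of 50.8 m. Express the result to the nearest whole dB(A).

Point-source attenuation: ΔL = 20·log₁₀(r₂/r₁) = 20·log₁₀(50.8/4.5) = 21.053 dB.
L₂ = 85.6 − 20·log₁₀(50.8/4.5) = 85.6 − 21.053 = 64.55 dB(A).

65 dB(A)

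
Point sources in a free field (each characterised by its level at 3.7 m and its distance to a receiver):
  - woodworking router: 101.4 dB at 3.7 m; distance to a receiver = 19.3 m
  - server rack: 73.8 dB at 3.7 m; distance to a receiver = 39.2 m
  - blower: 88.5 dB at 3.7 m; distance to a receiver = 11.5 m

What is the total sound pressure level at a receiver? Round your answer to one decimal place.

First find each source's level at the receiver (point-source: −20·log₁₀(r/r_ref)), then combine on an intensity basis.
woodworking router: 101.4 − 20·log₁₀(19.3/3.7) = 101.4 − 14.35 = 87.05 dB.
server rack: 73.8 − 20·log₁₀(39.2/3.7) = 73.8 − 20.50 = 53.30 dB.
blower: 88.5 − 20·log₁₀(11.5/3.7) = 88.5 − 9.85 = 78.65 dB.
Σ 10^(L/10) = 5.808e+08 → L_total = 10·log₁₀(5.808e+08) = 87.64 dB.

87.6 dB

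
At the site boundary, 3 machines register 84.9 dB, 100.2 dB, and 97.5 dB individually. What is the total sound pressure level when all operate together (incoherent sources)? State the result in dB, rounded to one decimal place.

102.1 dB

For uncorrelated sources the intensities add, so convert each level to linear form, sum, and take 10·log₁₀ of the total.
Σ 10^(L/10) = 10^(84.9/10) + 10^(100.2/10) + 10^(97.5/10) = 1.640e+10.
L_total = 10·log₁₀(1.640e+10) = 102.15 dB.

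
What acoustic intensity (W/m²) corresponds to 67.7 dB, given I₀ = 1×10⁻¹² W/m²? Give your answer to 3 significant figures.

5.89e-06 W/m²

I = I₀·10^(L/10) = 10⁻¹² × 10^(67.7/10) = 10^(-5.230).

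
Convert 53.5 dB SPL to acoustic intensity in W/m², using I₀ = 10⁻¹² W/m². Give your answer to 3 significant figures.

2.24e-07 W/m²

L = 10·log₁₀(I/I₀) ⇒ I = I₀·10^(L/10) = 10⁻¹² × 10^5.35.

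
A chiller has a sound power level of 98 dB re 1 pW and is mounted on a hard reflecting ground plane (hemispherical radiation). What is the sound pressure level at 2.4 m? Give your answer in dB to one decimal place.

Free-field hemispherical radiation: L_p = L_w − 10·log₁₀(2π·r²), r = 2.4 m.
2π·r² = 36.19 m², 10·log₁₀ of that is 15.586 dB.
L_p = 98 − 15.586 = 82.41 dB.

82.4 dB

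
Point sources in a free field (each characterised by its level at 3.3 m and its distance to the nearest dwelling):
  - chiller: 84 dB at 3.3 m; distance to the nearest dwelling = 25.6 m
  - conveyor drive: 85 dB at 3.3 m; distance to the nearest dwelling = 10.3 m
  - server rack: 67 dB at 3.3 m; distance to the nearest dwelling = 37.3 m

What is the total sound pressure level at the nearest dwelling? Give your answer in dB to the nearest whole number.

76 dB

First find each source's level at the receiver (point-source: −20·log₁₀(r/r_ref)), then combine on an intensity basis.
chiller: 84 − 20·log₁₀(25.6/3.3) = 84 − 17.79 = 66.21 dB.
conveyor drive: 85 − 20·log₁₀(10.3/3.3) = 85 − 9.89 = 75.11 dB.
server rack: 67 − 20·log₁₀(37.3/3.3) = 67 − 21.06 = 45.94 dB.
Σ 10^(L/10) = 3.667e+07 → L_total = 10·log₁₀(3.667e+07) = 75.64 dB.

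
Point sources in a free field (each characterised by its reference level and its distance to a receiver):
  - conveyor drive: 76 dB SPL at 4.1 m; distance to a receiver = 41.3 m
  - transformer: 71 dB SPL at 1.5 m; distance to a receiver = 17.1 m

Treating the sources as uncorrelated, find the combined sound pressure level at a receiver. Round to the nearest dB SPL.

First find each source's level at the receiver (point-source: −20·log₁₀(r/r_ref)), then combine on an intensity basis.
conveyor drive: 76 − 20·log₁₀(41.3/4.1) = 76 − 20.06 = 55.94 dB SPL.
transformer: 71 − 20·log₁₀(17.1/1.5) = 71 − 21.14 = 49.86 dB SPL.
Σ 10^(L/10) = 4.892e+05 → L_total = 10·log₁₀(4.892e+05) = 56.89 dB SPL.

57 dB SPL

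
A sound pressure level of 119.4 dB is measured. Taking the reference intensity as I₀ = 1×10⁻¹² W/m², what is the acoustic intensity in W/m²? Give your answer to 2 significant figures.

0.87 W/m²

I = I₀·10^(L/10) = 10⁻¹² × 10^(119.4/10) = 10^(-0.060).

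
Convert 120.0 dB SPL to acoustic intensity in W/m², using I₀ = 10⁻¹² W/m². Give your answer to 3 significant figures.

I = I₀·10^(L/10) = 10⁻¹² × 10^(120.0/10) = 10^(0.000).

1.00 W/m²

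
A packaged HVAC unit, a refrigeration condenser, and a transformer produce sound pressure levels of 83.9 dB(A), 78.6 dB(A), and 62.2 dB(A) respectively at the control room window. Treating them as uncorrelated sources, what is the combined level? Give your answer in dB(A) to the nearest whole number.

85 dB(A)

Incoherent sources combine by intensity addition: L_total = 10·log₁₀(Σ 10^(L_i/10)).
Σ 10^(L/10) = 10^(83.9/10) + 10^(78.6/10) + 10^(62.2/10) = 3.196e+08.
L_total = 10·log₁₀(3.196e+08) = 85.05 dB(A).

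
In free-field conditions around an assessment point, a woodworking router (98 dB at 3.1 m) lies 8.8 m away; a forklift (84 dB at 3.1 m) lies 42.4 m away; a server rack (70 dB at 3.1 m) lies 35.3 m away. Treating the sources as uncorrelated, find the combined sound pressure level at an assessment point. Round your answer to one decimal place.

88.9 dB

First find each source's level at the receiver (point-source: −20·log₁₀(r/r_ref)), then combine on an intensity basis.
woodworking router: 98 − 20·log₁₀(8.8/3.1) = 98 − 9.06 = 88.94 dB.
forklift: 84 − 20·log₁₀(42.4/3.1) = 84 − 22.72 = 61.28 dB.
server rack: 70 − 20·log₁₀(35.3/3.1) = 70 − 21.13 = 48.87 dB.
Σ 10^(L/10) = 7.844e+08 → L_total = 10·log₁₀(7.844e+08) = 88.95 dB.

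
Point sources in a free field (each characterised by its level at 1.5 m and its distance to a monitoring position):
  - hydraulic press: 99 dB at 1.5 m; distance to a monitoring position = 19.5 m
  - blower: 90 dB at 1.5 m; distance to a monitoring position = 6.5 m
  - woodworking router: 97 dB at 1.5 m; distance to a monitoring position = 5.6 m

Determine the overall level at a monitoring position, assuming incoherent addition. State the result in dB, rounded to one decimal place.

Apply inverse-square spreading to bring every level to the receiver, then sum 10^(L/10).
hydraulic press: 99 − 20·log₁₀(19.5/1.5) = 99 − 22.28 = 76.72 dB.
blower: 90 − 20·log₁₀(6.5/1.5) = 90 − 12.74 = 77.26 dB.
woodworking router: 97 − 20·log₁₀(5.6/1.5) = 97 − 11.44 = 85.56 dB.
Σ 10^(L/10) = 4.598e+08 → L_total = 10·log₁₀(4.598e+08) = 86.63 dB.

86.6 dB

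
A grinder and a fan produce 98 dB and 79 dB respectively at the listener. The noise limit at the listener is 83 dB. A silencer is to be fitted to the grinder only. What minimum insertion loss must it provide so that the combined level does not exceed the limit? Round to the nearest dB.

17 dB

Fixed contribution from the other source: Σ 10^(L/10) = 10^(79/10) = 7.943e+07 (79.00 dB).
To meet 83 dB overall, the treated grinder may contribute at most 10^(83/10) − 7.943e+07 = 1.201e+08, i.e. 80.80 dB.
So the grinder must be reduced from 98 to 80.80 dB: IL = 17.20 dB.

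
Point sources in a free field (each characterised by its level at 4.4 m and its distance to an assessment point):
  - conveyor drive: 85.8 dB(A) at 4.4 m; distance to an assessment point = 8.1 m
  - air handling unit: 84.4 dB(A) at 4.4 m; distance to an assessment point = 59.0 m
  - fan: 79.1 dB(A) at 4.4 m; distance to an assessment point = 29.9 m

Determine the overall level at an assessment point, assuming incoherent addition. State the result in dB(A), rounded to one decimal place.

Propagate each source to the receiver with L = L_ref − 20·log₁₀(r/r_ref), then add intensities.
conveyor drive: 85.8 − 20·log₁₀(8.1/4.4) = 85.8 − 5.30 = 80.50 dB(A).
air handling unit: 84.4 − 20·log₁₀(59.0/4.4) = 84.4 − 22.55 = 61.85 dB(A).
fan: 79.1 − 20·log₁₀(29.9/4.4) = 79.1 − 16.64 = 62.46 dB(A).
Σ 10^(L/10) = 1.155e+08 → L_total = 10·log₁₀(1.155e+08) = 80.62 dB(A).

80.6 dB(A)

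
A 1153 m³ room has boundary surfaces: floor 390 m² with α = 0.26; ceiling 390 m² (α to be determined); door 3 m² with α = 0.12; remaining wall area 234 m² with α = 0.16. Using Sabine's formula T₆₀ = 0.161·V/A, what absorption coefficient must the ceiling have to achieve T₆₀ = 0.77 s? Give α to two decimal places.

0.26

From T₆₀ = 0.161·V/A, the target T₆₀ = 0.77 s needs A = 0.161·1153/0.77 = 241.08 m².
Absorption from the other surfaces = 390·0.26 + 3·0.12 + 234·0.16 = 139.20 m², so the ceiling must supply 101.88 m² over 390 m².
α = 101.88/390 = 0.261.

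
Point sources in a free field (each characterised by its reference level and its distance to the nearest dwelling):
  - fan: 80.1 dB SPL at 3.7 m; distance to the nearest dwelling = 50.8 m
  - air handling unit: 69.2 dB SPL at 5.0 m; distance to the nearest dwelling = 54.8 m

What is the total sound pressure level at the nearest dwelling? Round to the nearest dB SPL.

Apply inverse-square spreading to bring every level to the receiver, then sum 10^(L/10).
fan: 80.1 − 20·log₁₀(50.8/3.7) = 80.1 − 22.75 = 57.35 dB SPL.
air handling unit: 69.2 − 20·log₁₀(54.8/5.0) = 69.2 − 20.80 = 48.40 dB SPL.
Σ 10^(L/10) = 6.121e+05 → L_total = 10·log₁₀(6.121e+05) = 57.87 dB SPL.

58 dB SPL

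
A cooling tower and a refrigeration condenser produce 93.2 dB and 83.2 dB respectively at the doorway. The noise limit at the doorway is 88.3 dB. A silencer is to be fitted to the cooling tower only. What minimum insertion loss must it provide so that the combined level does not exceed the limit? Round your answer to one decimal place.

The untreated sources together contribute 10^(83.2/10) = 2.089e+08, i.e. 83.20 dB.
The limit corresponds to 10^(88.3/10) = 6.761e+08; subtracting the fixed part leaves 4.672e+08 for the cooling tower, i.e. 86.69 dB.
Required insertion loss = 93.2 − 86.69 = 6.51 dB.

6.5 dB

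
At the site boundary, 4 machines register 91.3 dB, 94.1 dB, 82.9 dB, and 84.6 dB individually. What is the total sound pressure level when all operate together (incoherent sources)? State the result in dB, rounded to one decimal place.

For uncorrelated sources the intensities add, so convert each level to linear form, sum, and take 10·log₁₀ of the total.
Σ 10^(L/10) = 10^(91.3/10) + 10^(94.1/10) + 10^(82.9/10) + 10^(84.6/10) = 4.403e+09.
L_total = 10·log₁₀(4.403e+09) = 96.44 dB.

96.4 dB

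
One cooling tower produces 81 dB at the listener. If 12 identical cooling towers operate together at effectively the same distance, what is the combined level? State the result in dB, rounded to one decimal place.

91.8 dB

N identical incoherent sources raise the level by 10·log₁₀ N.
L_total = 81 + 10·log₁₀(12) = 81 + 10.792 = 91.79 dB.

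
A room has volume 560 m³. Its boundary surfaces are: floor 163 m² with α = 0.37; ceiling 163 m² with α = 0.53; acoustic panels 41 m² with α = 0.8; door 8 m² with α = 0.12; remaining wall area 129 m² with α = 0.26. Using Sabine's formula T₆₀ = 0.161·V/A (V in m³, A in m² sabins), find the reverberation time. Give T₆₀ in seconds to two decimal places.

A = Σ Sᵢαᵢ = 163·0.37 + 163·0.53 + 41·0.8 + 8·0.12 + 129·0.26 = 214.00 m².
T₆₀ = 0.161·V/A = 0.161·560/214.00 = 0.421 s.

0.42 s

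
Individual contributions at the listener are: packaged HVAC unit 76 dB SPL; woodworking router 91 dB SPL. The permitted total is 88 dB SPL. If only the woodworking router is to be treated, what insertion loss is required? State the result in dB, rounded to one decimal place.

3.3 dB

Everything except the woodworking router sums to 10^(76/10) = 3.981e+07 in linear terms, 76.00 dB SPL.
The limit corresponds to 10^(88/10) = 6.310e+08; subtracting the fixed part leaves 5.911e+08 for the woodworking router, i.e. 87.72 dB SPL.
So the woodworking router must be reduced from 91 to 87.72 dB SPL: IL = 3.28 dB.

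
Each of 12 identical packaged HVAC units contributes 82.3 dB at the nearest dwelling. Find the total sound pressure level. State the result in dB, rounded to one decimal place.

93.1 dB

N identical incoherent sources raise the level by 10·log₁₀ N.
L_total = 82.3 + 10·log₁₀(12) = 82.3 + 10.792 = 93.09 dB.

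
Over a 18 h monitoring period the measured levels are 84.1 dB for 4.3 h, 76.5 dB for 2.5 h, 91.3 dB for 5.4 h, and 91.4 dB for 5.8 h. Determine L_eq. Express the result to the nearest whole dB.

The energy average is taken in the linear domain: L_eq = 10·log₁₀[(Σ tᵢ·10^(Lᵢ/10))/T], T = 18 h.
Σ tᵢ·10^(Lᵢ/10) = 4.3·10^(84.1/10) + 2.5·10^(76.5/10) + 5.4·10^(91.3/10) + 5.8·10^(91.4/10) = 1.651e+10.
L_eq = 10·log₁₀(1.651e+10/18) = 89.62 dB.

90 dB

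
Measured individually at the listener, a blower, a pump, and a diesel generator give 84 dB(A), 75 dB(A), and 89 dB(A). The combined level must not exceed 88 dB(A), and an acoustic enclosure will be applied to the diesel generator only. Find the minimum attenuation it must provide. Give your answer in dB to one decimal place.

Everything except the diesel generator sums to 10^(84/10) + 10^(75/10) = 2.828e+08 in linear terms, 84.51 dB(A).
The limit corresponds to 10^(88/10) = 6.310e+08; subtracting the fixed part leaves 3.481e+08 for the diesel generator, i.e. 85.42 dB(A).
So the diesel generator must be reduced from 89 to 85.42 dB(A): IL = 3.58 dB.

3.6 dB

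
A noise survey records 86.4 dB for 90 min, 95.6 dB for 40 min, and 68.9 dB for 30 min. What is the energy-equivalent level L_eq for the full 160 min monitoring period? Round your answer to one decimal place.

90.6 dB

L_eq = 10·log₁₀[(1/T)·Σ tᵢ·10^(Lᵢ/10)] with T = 160 min.
Σ tᵢ·10^(Lᵢ/10) = 90·10^(86.4/10) + 40·10^(95.6/10) + 30·10^(68.9/10) = 1.848e+11.
L_eq = 10·log₁₀(1.848e+11/160) = 90.62 dB.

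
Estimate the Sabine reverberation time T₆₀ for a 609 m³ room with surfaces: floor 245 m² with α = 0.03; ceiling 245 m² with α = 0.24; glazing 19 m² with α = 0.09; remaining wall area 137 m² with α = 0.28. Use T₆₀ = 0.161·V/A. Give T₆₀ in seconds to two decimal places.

Summing Sᵢαᵢ: 245·0.03 + 245·0.24 + 19·0.09 + 137·0.28 = 106.22 m².
T₆₀ = 0.161·V/A = 0.161·609/106.22 = 0.923 s.

0.92 s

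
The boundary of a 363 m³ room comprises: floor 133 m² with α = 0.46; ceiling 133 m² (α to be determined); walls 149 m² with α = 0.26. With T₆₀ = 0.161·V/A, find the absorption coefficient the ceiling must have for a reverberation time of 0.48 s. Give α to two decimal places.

0.16

From T₆₀ = 0.161·V/A, the target T₆₀ = 0.48 s needs A = 0.161·363/0.48 = 121.76 m².
Absorption from the other surfaces = 133·0.46 + 149·0.26 = 99.92 m², so the ceiling must supply 21.84 m² over 133 m².
α = 21.84/133 = 0.164.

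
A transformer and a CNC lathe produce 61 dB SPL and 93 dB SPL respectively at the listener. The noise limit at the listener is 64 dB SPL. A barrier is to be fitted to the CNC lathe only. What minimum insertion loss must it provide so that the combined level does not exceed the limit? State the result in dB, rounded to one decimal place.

32.0 dB

The untreated sources together contribute 10^(61/10) = 1.259e+06, i.e. 61.00 dB SPL.
To meet 64 dB SPL overall, the treated CNC lathe may contribute at most 10^(64/10) − 1.259e+06 = 1.253e+06, i.e. 60.98 dB SPL.
So the CNC lathe must be reduced from 93 to 60.98 dB SPL: IL = 32.02 dB.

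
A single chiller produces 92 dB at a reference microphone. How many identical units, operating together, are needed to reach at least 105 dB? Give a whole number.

Need L₁ + 10·log₁₀ N ≥ 105, i.e. log₁₀ N ≥ 1.30.
N ≥ 10^(13.0/10) = 19.953, so N = 20.

20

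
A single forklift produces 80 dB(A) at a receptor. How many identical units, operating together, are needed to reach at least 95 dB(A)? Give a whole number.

32

N identical sources give L₁ + 10·log₁₀ N, so require 10·log₁₀ N ≥ 95 − 80 = 15.0 dB.
N ≥ 10^(15.0/10) = 31.623, so N = 32.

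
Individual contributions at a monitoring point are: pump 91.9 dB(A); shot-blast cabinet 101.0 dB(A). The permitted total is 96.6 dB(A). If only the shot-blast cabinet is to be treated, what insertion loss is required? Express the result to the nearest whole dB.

Everything except the shot-blast cabinet sums to 10^(91.9/10) = 1.549e+09 in linear terms, 91.90 dB(A).
The limit corresponds to 10^(96.6/10) = 4.571e+09; subtracting the fixed part leaves 3.022e+09 for the shot-blast cabinet, i.e. 94.80 dB(A).
Required insertion loss = 101.0 − 94.80 = 6.20 dB.

6 dB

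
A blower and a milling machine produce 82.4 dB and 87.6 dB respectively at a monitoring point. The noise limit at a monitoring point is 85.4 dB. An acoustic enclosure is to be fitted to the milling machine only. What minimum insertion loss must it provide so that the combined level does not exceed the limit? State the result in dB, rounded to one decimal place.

5.2 dB

Fixed contribution from the other source: Σ 10^(L/10) = 10^(82.4/10) = 1.738e+08 (82.40 dB).
To meet 85.4 dB overall, the treated milling machine may contribute at most 10^(85.4/10) − 1.738e+08 = 1.730e+08, i.e. 82.38 dB.
Required insertion loss = 87.6 − 82.38 = 5.22 dB.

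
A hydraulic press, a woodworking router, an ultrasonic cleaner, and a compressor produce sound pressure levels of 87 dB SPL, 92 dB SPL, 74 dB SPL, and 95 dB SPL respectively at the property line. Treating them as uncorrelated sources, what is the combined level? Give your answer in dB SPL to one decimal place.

Incoherent sources combine by intensity addition: L_total = 10·log₁₀(Σ 10^(L_i/10)).
Σ 10^(L/10) = 10^(87/10) + 10^(92/10) + 10^(74/10) + 10^(95/10) = 5.273e+09.
L_total = 10·log₁₀(5.273e+09) = 97.22 dB SPL.

97.2 dB SPL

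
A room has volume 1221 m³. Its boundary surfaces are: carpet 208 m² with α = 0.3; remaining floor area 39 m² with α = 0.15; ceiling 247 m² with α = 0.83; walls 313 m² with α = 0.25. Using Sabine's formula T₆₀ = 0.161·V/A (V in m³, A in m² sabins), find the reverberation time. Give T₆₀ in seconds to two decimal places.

Total absorption A = 208·0.3 + 39·0.15 + 247·0.83 + 313·0.25 = 351.51 m² sabins.
T₆₀ = 0.161 × 1221 / 351.51 = 0.559 s.

0.56 s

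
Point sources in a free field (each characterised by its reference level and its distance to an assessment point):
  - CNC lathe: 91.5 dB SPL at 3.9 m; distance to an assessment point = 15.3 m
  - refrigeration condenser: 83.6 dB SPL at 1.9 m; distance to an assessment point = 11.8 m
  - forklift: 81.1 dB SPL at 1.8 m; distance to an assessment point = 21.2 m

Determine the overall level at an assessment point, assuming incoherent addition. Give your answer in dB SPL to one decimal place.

Apply inverse-square spreading to bring every level to the receiver, then sum 10^(L/10).
CNC lathe: 91.5 − 20·log₁₀(15.3/3.9) = 91.5 − 11.87 = 79.63 dB SPL.
refrigeration condenser: 83.6 − 20·log₁₀(11.8/1.9) = 83.6 − 15.86 = 67.74 dB SPL.
forklift: 81.1 − 20·log₁₀(21.2/1.8) = 81.1 − 21.42 = 59.68 dB SPL.
Σ 10^(L/10) = 9.865e+07 → L_total = 10·log₁₀(9.865e+07) = 79.94 dB SPL.

79.9 dB SPL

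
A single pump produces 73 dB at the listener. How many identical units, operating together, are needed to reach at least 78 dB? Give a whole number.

N identical sources give L₁ + 10·log₁₀ N, so require 10·log₁₀ N ≥ 78 − 73 = 5.0 dB.
N ≥ 10^(5.0/10) = 3.162, so N = 4.

4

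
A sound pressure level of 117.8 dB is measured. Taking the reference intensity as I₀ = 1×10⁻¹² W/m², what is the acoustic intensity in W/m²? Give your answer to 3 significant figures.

I = I₀·10^(L/10) = 10⁻¹² × 10^(117.8/10) = 10^(-0.220).

0.603 W/m²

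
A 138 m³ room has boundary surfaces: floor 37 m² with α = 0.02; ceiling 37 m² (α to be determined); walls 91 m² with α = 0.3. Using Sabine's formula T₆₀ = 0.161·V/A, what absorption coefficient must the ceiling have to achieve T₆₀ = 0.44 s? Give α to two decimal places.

0.61

From T₆₀ = 0.161·V/A, the target T₆₀ = 0.44 s needs A = 0.161·138/0.44 = 50.50 m².
Absorption from the other surfaces = 37·0.02 + 91·0.3 = 28.04 m², so the ceiling must supply 22.46 m² over 37 m².
α = 22.46/37 = 0.607.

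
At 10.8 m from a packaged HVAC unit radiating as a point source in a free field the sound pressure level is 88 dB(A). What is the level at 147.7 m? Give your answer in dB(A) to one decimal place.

65.3 dB(A)

Point-source attenuation: ΔL = 20·log₁₀(r₂/r₁) = 20·log₁₀(147.7/10.8) = 22.719 dB.
L₂ = 88 − 20·log₁₀(147.7/10.8) = 88 − 22.719 = 65.28 dB(A).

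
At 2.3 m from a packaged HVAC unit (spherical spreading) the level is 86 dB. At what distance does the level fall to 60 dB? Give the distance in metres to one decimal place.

Point-source spreading drops the level by 20·log₁₀(r₂/r₁); inverting, r₂/r₁ = 10^(ΔL/20).
r₂ = 2.3·10^((86−60)/20) = 2.3·10^(26.0/20) = 45.89 m.

45.9 m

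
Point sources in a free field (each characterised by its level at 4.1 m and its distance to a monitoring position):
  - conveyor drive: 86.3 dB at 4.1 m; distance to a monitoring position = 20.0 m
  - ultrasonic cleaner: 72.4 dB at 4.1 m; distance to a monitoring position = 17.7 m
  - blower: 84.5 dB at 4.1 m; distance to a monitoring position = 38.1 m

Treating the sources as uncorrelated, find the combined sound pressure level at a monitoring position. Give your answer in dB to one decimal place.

Apply inverse-square spreading to bring every level to the receiver, then sum 10^(L/10).
conveyor drive: 86.3 − 20·log₁₀(20.0/4.1) = 86.3 − 13.76 = 72.54 dB.
ultrasonic cleaner: 72.4 − 20·log₁₀(17.7/4.1) = 72.4 − 12.70 = 59.70 dB.
blower: 84.5 − 20·log₁₀(38.1/4.1) = 84.5 − 19.36 = 65.14 dB.
Σ 10^(L/10) = 2.212e+07 → L_total = 10·log₁₀(2.212e+07) = 73.45 dB.

73.4 dB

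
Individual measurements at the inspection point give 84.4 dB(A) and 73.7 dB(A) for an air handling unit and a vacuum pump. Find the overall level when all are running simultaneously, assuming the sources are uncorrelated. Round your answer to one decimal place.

84.8 dB(A)

Incoherent sources combine by intensity addition: L_total = 10·log₁₀(Σ 10^(L_i/10)).
Σ 10^(L/10) = 10^(84.4/10) + 10^(73.7/10) = 2.989e+08.
L_total = 10·log₁₀(2.989e+08) = 84.75 dB(A).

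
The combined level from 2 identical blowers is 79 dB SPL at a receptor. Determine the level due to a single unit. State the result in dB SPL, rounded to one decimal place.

76.0 dB SPL

For N identical incoherent sources L_total = L₁ + 10·log₁₀ N, so L₁ = 79 − 10·log₁₀(2) = 79 − 3.010.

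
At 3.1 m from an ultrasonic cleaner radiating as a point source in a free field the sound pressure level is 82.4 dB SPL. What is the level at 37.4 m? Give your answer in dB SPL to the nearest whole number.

For a point source, L₂ = L₁ − 20·log₁₀(r₂/r₁).
L₂ = 82.4 − 20·log₁₀(37.4/3.1) = 82.4 − 21.630 = 60.77 dB SPL.

61 dB SPL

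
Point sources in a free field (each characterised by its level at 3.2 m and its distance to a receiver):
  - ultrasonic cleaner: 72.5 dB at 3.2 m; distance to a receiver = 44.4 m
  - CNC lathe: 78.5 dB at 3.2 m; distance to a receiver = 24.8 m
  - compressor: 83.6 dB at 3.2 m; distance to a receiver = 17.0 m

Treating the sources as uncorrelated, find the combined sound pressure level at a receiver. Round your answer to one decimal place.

69.7 dB

Propagate each source to the receiver with L = L_ref − 20·log₁₀(r/r_ref), then add intensities.
ultrasonic cleaner: 72.5 − 20·log₁₀(44.4/3.2) = 72.5 − 22.84 = 49.66 dB.
CNC lathe: 78.5 − 20·log₁₀(24.8/3.2) = 78.5 − 17.79 = 60.71 dB.
compressor: 83.6 − 20·log₁₀(17.0/3.2) = 83.6 − 14.51 = 69.09 dB.
Σ 10^(L/10) = 9.388e+06 → L_total = 10·log₁₀(9.388e+06) = 69.73 dB.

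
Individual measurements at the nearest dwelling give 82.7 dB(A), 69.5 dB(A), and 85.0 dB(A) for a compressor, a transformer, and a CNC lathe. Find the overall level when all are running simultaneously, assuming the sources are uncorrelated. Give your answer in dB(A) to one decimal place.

87.1 dB(A)

For uncorrelated sources the intensities add, so convert each level to linear form, sum, and take 10·log₁₀ of the total.
Σ 10^(L/10) = 10^(82.7/10) + 10^(69.5/10) + 10^(85.0/10) = 5.113e+08.
L_total = 10·log₁₀(5.113e+08) = 87.09 dB(A).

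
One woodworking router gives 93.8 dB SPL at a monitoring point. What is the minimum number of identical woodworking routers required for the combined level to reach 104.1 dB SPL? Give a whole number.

N identical sources give L₁ + 10·log₁₀ N, so require 10·log₁₀ N ≥ 104.1 − 93.8 = 10.3 dB.
N ≥ 10^(10.3/10) = 10.715, so N = 11.

11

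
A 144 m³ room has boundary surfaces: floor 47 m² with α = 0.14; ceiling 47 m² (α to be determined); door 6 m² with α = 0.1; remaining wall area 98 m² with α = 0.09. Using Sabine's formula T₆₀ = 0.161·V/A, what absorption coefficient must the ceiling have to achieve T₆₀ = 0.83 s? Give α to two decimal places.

From T₆₀ = 0.161·V/A, the target T₆₀ = 0.83 s needs A = 0.161·144/0.83 = 27.93 m².
Absorption from the other surfaces = 47·0.14 + 6·0.1 + 98·0.09 = 16.00 m², so the ceiling must supply 11.93 m² over 47 m².
α = 11.93/47 = 0.254.

0.25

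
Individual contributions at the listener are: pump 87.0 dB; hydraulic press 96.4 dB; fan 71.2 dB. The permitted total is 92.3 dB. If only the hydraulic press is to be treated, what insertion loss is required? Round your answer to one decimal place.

5.7 dB

Everything except the hydraulic press sums to 10^(87.0/10) + 10^(71.2/10) = 5.144e+08 in linear terms, 87.11 dB.
The limit corresponds to 10^(92.3/10) = 1.698e+09; subtracting the fixed part leaves 1.184e+09 for the hydraulic press, i.e. 90.73 dB.
So the hydraulic press must be reduced from 96.4 to 90.73 dB: IL = 5.67 dB.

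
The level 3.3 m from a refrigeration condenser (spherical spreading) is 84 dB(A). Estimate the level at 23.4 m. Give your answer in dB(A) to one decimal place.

Point-source attenuation: ΔL = 20·log₁₀(r₂/r₁) = 20·log₁₀(23.4/3.3) = 17.014 dB.
L₂ = 84 − 20·log₁₀(23.4/3.3) = 84 − 17.014 = 66.99 dB(A).

67.0 dB(A)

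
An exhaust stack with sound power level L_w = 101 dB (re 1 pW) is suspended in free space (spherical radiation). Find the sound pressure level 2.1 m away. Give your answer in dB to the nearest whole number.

84 dB

Free-field spherical radiation: L_p = L_w − 10·log₁₀(4π·r²), r = 2.1 m.
4π·r² = 55.42 m², 10·log₁₀ of that is 17.436 dB.
L_p = 101 − 17.436 = 83.56 dB.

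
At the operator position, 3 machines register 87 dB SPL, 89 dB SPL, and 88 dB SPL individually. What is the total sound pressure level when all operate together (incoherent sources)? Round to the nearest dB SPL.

93 dB SPL

For uncorrelated sources the intensities add, so convert each level to linear form, sum, and take 10·log₁₀ of the total.
Σ 10^(L/10) = 10^(87/10) + 10^(89/10) + 10^(88/10) = 1.926e+09.
L_total = 10·log₁₀(1.926e+09) = 92.85 dB SPL.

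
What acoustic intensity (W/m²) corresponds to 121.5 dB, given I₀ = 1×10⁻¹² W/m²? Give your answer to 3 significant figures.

I/I₀ = 10^(121.5/10) = 1.413e+12, so I = 1.413e+12 × 10⁻¹² W/m².

1.41 W/m²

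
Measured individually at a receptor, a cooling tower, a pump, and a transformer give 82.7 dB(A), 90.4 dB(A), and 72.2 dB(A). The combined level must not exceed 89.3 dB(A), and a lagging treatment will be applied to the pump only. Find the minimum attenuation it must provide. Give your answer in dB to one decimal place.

The untreated sources together contribute 10^(82.7/10) + 10^(72.2/10) = 2.028e+08, i.e. 83.07 dB(A).
The limit corresponds to 10^(89.3/10) = 8.511e+08; subtracting the fixed part leaves 6.483e+08 for the pump, i.e. 88.12 dB(A).
Required insertion loss = 90.4 − 88.12 = 2.28 dB.

2.3 dB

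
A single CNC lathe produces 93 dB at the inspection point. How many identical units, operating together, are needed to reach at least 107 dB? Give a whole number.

The shortfall is 107 − 93 = 14.0 dB, and N units add 10·log₁₀ N, so need 10·log₁₀ N ≥ 14.0.
N ≥ 10^(14.0/10) = 25.119, so N = 26.

26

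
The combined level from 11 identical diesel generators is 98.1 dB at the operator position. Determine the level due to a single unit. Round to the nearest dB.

88 dB

Dividing the total intensity by 11 lowers the level by 10·log₁₀ 11 = 10.414 dB: L₁ = 98.1 − 10.414.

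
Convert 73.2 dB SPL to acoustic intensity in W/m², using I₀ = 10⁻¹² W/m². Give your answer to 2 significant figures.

2.1e-05 W/m²

L = 10·log₁₀(I/I₀) ⇒ I = I₀·10^(L/10) = 10⁻¹² × 10^7.32.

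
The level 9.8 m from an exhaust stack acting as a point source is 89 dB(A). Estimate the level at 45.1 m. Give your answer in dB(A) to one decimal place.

For a point source, L₂ = L₁ − 20·log₁₀(r₂/r₁).
L₂ = 89 − 20·log₁₀(45.1/9.8) = 89 − 13.259 = 75.74 dB(A).

75.7 dB(A)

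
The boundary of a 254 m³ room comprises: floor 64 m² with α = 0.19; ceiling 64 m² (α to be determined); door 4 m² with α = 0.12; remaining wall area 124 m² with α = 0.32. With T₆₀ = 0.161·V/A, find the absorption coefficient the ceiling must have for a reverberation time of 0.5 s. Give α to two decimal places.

From T₆₀ = 0.161·V/A, the target T₆₀ = 0.5 s needs A = 0.161·254/0.5 = 81.79 m².
Absorption from the other surfaces = 64·0.19 + 4·0.12 + 124·0.32 = 52.32 m², so the ceiling must supply 29.47 m² over 64 m².
α = 29.47/64 = 0.460.

0.46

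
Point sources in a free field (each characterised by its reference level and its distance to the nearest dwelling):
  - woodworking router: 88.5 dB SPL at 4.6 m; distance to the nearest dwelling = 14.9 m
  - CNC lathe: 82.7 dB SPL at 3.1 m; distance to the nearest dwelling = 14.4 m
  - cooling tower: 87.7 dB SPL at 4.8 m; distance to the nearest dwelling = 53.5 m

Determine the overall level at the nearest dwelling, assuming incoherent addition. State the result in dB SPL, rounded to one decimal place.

79.1 dB SPL

First find each source's level at the receiver (point-source: −20·log₁₀(r/r_ref)), then combine on an intensity basis.
woodworking router: 88.5 − 20·log₁₀(14.9/4.6) = 88.5 − 10.21 = 78.29 dB SPL.
CNC lathe: 82.7 − 20·log₁₀(14.4/3.1) = 82.7 − 13.34 = 69.36 dB SPL.
cooling tower: 87.7 − 20·log₁₀(53.5/4.8) = 87.7 − 20.94 = 66.76 dB SPL.
Σ 10^(L/10) = 8.084e+07 → L_total = 10·log₁₀(8.084e+07) = 79.08 dB SPL.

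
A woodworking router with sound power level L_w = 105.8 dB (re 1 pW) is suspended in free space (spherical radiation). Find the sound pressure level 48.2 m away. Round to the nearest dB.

The power spreads over a sphere of area 4π·r², so L_p = L_w − 10·log₁₀(4π·r²).
4π·r² = 2.919e+04 m², 10·log₁₀ of that is 44.653 dB.
L_p = 105.8 − 44.653 = 61.15 dB.

61 dB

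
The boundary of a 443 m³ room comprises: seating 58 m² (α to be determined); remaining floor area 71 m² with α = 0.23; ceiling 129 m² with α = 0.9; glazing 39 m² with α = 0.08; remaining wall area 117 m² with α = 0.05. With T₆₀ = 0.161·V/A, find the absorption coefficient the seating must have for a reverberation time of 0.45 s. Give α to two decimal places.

From T₆₀ = 0.161·V/A, the target T₆₀ = 0.45 s needs A = 0.161·443/0.45 = 158.50 m².
Absorption from the other surfaces = 71·0.23 + 129·0.9 + 39·0.08 + 117·0.05 = 141.40 m², so the seating must supply 17.10 m² over 58 m².
α = 17.10/58 = 0.295.

0.29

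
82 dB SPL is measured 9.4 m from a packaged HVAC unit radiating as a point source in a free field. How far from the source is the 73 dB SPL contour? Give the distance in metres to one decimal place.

Point-source spreading drops the level by 20·log₁₀(r₂/r₁); inverting, r₂/r₁ = 10^(ΔL/20).
r₂ = 9.4·10^((82−73)/20) = 9.4·10^(9.0/20) = 26.49 m.

26.5 m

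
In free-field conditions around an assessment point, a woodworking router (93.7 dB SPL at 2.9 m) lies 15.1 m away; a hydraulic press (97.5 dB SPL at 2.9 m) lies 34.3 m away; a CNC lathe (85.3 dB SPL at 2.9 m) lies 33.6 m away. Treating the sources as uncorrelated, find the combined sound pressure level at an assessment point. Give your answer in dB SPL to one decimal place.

81.1 dB SPL

Apply inverse-square spreading to bring every level to the receiver, then sum 10^(L/10).
woodworking router: 93.7 − 20·log₁₀(15.1/2.9) = 93.7 − 14.33 = 79.37 dB SPL.
hydraulic press: 97.5 − 20·log₁₀(34.3/2.9) = 97.5 − 21.46 = 76.04 dB SPL.
CNC lathe: 85.3 − 20·log₁₀(33.6/2.9) = 85.3 − 21.28 = 64.02 dB SPL.
Σ 10^(L/10) = 1.292e+08 → L_total = 10·log₁₀(1.292e+08) = 81.11 dB SPL.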